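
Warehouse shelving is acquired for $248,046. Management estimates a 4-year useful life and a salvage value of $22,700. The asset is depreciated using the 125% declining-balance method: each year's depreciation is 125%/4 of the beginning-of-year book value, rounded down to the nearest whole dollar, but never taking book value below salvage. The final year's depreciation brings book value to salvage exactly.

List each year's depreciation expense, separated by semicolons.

$77,514; $53,291; $36,637; $57,904

Depreciable base = $248,046 − $22,700 = $225,346.
Year 1: ⌊$248,046 × 125%/4⌋ = $77,514. Book value $170,532.
Year 2: ⌊$170,532 × 125%/4⌋ = $53,291. Book value $117,241.
Year 3: ⌊$117,241 × 125%/4⌋ = $36,637. Book value $80,604.
Year 4 (final): $80,604 − $22,700 = $57,904. Book value $22,700.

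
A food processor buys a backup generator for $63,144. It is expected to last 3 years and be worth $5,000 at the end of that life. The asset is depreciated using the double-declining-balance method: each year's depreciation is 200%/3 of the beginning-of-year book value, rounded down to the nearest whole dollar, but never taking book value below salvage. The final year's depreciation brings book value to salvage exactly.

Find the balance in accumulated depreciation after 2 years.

Depreciable base = $63,144 − $5,000 = $58,144.
Year 1: ⌊$63,144 × 200%/3⌋ = $42,096. Book value $21,048.
Year 2: ⌊$21,048 × 200%/3⌋ = $14,032. Book value $7,016.
Accumulated through year 2 = $63,144 − $7,016 = $56,128.

$56,128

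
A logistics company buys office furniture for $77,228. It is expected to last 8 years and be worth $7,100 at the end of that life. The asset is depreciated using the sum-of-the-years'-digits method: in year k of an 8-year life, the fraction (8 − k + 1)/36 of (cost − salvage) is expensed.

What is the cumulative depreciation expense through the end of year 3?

Depreciable base = $77,228 − $7,100 = $70,128.
Sum of the years' digits = 8+7+6+5+4+3+2+1 = 36.
Year 1: $70,128 × 8/36 = $15,584. Book value $61,644.
Year 2: $70,128 × 7/36 = $13,636. Book value $48,008.
Year 3: $70,128 × 6/36 = $11,688. Book value $36,320.
Accumulated through year 3 = $77,228 − $36,320 = $40,908.

$40,908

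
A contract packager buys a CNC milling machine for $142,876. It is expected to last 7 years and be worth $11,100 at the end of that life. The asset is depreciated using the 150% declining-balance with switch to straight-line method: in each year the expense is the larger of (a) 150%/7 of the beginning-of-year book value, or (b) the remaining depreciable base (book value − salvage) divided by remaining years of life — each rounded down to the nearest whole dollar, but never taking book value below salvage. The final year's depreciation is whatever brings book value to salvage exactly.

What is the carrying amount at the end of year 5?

$40,003

Depreciable base = $142,876 − $11,100 = $131,776.
Year 1: DB = ⌊$142,876 × 150%/7⌋ = $30,616; SL = ⌊$131,776/7⌋ = $18,825 → take DB $30,616. Book value $112,260.
Year 2: DB = ⌊$112,260 × 150%/7⌋ = $24,055; SL = ⌊$101,160/6⌋ = $16,860 → take DB $24,055. Book value $88,205.
Year 3: DB = ⌊$88,205 × 150%/7⌋ = $18,901; SL = ⌊$77,105/5⌋ = $15,421 → take DB $18,901. Book value $69,304.
Year 4: DB = ⌊$69,304 × 150%/7⌋ = $14,850; SL = ⌊$58,204/4⌋ = $14,551 → take DB $14,850. Book value $54,454.
Year 5: DB = ⌊$54,454 × 150%/7⌋ = $11,668; SL = ⌊$43,354/3⌋ = $14,451 → take SL $14,451. Book value $40,003.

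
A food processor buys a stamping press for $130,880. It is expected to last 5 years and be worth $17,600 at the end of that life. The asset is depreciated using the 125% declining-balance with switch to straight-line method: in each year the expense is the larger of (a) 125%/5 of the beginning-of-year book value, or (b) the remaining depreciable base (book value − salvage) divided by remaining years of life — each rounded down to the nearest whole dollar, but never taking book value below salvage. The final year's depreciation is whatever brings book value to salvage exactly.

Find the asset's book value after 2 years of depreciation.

Depreciable base = $130,880 − $17,600 = $113,280.
Year 1: DB = ⌊$130,880 × 125%/5⌋ = $32,720; SL = ⌊$113,280/5⌋ = $22,656 → take DB $32,720. Book value $98,160.
Year 2: DB = ⌊$98,160 × 125%/5⌋ = $24,540; SL = ⌊$80,560/4⌋ = $20,140 → take DB $24,540. Book value $73,620.

$73,620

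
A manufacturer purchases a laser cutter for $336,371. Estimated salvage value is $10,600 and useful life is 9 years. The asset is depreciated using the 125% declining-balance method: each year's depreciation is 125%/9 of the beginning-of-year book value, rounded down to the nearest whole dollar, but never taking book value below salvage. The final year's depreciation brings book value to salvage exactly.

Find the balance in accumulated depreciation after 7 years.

Depreciable base = $336,371 − $10,600 = $325,771.
Year 1: ⌊$336,371 × 125%/9⌋ = $46,718. Book value $289,653.
Year 2: ⌊$289,653 × 125%/9⌋ = $40,229. Book value $249,424.
Year 3: ⌊$249,424 × 125%/9⌋ = $34,642. Book value $214,782.
Year 4: ⌊$214,782 × 125%/9⌋ = $29,830. Book value $184,952.
Year 5: ⌊$184,952 × 125%/9⌋ = $25,687. Book value $159,265.
Year 6: ⌊$159,265 × 125%/9⌋ = $22,120. Book value $137,145.
Year 7: ⌊$137,145 × 125%/9⌋ = $19,047. Book value $118,098.
Accumulated through year 7 = $336,371 − $118,098 = $218,273.

$218,273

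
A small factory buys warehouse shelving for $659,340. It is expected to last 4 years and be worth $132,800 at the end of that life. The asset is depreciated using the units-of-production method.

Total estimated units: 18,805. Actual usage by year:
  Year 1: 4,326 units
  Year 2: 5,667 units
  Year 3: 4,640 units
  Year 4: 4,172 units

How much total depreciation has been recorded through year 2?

$279,804

Depreciable base = $659,340 − $132,800 = $526,540.
Rate = $526,540 / 18,805 units = $28 per unit.
Year 1: 4,326 × $28 = $121,128. Book value $538,212.
Year 2: 5,667 × $28 = $158,676. Book value $379,536.
Accumulated through year 2 = $659,340 − $379,536 = $279,804.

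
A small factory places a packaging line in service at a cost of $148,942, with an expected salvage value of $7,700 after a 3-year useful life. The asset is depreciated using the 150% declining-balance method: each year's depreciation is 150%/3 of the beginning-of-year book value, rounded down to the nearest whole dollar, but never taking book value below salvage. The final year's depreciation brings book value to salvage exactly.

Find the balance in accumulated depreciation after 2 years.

$111,706

Depreciable base = $148,942 − $7,700 = $141,242.
Year 1: ⌊$148,942 × 150%/3⌋ = $74,471. Book value $74,471.
Year 2: ⌊$74,471 × 150%/3⌋ = $37,235. Book value $37,236.
Accumulated through year 2 = $148,942 − $37,236 = $111,706.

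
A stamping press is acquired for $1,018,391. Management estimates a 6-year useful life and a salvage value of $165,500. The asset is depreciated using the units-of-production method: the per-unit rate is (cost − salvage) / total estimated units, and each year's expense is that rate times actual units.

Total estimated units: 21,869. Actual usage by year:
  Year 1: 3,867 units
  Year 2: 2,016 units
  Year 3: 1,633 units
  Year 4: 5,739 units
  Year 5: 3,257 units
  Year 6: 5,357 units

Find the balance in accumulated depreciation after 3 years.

Depreciable base = $1,018,391 − $165,500 = $852,891.
Rate = $852,891 / 21,869 units = $39 per unit.
Year 1: 3,867 × $39 = $150,813. Book value $867,578.
Year 2: 2,016 × $39 = $78,624. Book value $788,954.
Year 3: 1,633 × $39 = $63,687. Book value $725,267.
Accumulated through year 3 = $1,018,391 − $725,267 = $293,124.

$293,124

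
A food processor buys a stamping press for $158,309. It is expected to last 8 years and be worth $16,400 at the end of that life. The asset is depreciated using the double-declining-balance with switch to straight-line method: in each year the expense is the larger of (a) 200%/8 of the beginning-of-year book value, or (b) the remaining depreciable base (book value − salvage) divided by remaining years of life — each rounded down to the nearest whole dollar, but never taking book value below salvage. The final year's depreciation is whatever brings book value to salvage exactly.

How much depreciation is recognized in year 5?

$12,522

Depreciable base = $158,309 − $16,400 = $141,909.
Year 1: DB = ⌊$158,309 × 200%/8⌋ = $39,577; SL = ⌊$141,909/8⌋ = $17,738 → take DB $39,577. Book value $118,732.
Year 2: DB = ⌊$118,732 × 200%/8⌋ = $29,683; SL = ⌊$102,332/7⌋ = $14,618 → take DB $29,683. Book value $89,049.
Year 3: DB = ⌊$89,049 × 200%/8⌋ = $22,262; SL = ⌊$72,649/6⌋ = $12,108 → take DB $22,262. Book value $66,787.
Year 4: DB = ⌊$66,787 × 200%/8⌋ = $16,696; SL = ⌊$50,387/5⌋ = $10,077 → take DB $16,696. Book value $50,091.
Year 5: DB = ⌊$50,091 × 200%/8⌋ = $12,522; SL = ⌊$33,691/4⌋ = $8,422 → take DB $12,522. Book value $37,569.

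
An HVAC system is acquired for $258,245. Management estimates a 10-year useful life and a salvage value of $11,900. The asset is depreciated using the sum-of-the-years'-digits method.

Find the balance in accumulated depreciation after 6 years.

$201,555

Depreciable base = $258,245 − $11,900 = $246,345.
Sum of the years' digits = 10+9+8+7+6+5+4+3+2+1 = 55.
Year 1: $246,345 × 10/55 = $44,790. Book value $213,455.
Year 2: $246,345 × 9/55 = $40,311. Book value $173,144.
Year 3: $246,345 × 8/55 = $35,832. Book value $137,312.
Year 4: $246,345 × 7/55 = $31,353. Book value $105,959.
Year 5: $246,345 × 6/55 = $26,874. Book value $79,085.
Year 6: $246,345 × 5/55 = $22,395. Book value $56,690.
Accumulated through year 6 = $258,245 − $56,690 = $201,555.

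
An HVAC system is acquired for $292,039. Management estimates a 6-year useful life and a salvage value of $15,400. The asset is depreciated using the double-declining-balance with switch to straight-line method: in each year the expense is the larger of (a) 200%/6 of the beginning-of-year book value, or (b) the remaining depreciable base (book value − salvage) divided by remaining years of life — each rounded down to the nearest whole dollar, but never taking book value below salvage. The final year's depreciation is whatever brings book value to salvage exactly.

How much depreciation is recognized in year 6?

Depreciable base = $292,039 − $15,400 = $276,639.
Year 1: DB = ⌊$292,039 × 200%/6⌋ = $97,346; SL = ⌊$276,639/6⌋ = $46,106 → take DB $97,346. Book value $194,693.
Year 2: DB = ⌊$194,693 × 200%/6⌋ = $64,897; SL = ⌊$179,293/5⌋ = $35,858 → take DB $64,897. Book value $129,796.
Year 3: DB = ⌊$129,796 × 200%/6⌋ = $43,265; SL = ⌊$114,396/4⌋ = $28,599 → take DB $43,265. Book value $86,531.
Year 4: DB = ⌊$86,531 × 200%/6⌋ = $28,843; SL = ⌊$71,131/3⌋ = $23,710 → take DB $28,843. Book value $57,688.
Year 5: DB = ⌊$57,688 × 200%/6⌋ = $19,229; SL = ⌊$42,288/2⌋ = $21,144 → take SL $21,144. Book value $36,544.
Year 6 (final): $36,544 − $15,400 = $21,144. Book value $15,400.

$21,144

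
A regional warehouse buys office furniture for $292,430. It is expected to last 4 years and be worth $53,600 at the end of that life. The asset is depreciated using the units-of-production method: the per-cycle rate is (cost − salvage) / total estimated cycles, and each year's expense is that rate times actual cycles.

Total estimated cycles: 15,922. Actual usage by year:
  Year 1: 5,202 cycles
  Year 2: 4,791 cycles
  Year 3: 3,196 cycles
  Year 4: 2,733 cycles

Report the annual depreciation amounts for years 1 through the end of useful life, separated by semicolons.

$78,030; $71,865; $47,940; $40,995

Depreciable base = $292,430 − $53,600 = $238,830.
Rate = $238,830 / 15,922 cycles = $15 per cycle.
Year 1: 5,202 × $15 = $78,030. Book value $214,400.
Year 2: 4,791 × $15 = $71,865. Book value $142,535.
Year 3: 3,196 × $15 = $47,940. Book value $94,595.
Year 4: 2,733 × $15 = $40,995. Book value $53,600.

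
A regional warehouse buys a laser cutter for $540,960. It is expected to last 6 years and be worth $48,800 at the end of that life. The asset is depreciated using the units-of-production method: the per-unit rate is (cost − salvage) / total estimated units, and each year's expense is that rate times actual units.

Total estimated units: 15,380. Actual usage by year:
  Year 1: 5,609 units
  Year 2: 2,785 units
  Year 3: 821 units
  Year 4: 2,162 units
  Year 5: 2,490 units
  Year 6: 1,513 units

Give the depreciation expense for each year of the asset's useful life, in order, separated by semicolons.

$179,488; $89,120; $26,272; $69,184; $79,680; $48,416

Depreciable base = $540,960 − $48,800 = $492,160.
Rate = $492,160 / 15,380 units = $32 per unit.
Year 1: 5,609 × $32 = $179,488. Book value $361,472.
Year 2: 2,785 × $32 = $89,120. Book value $272,352.
Year 3: 821 × $32 = $26,272. Book value $246,080.
Year 4: 2,162 × $32 = $69,184. Book value $176,896.
Year 5: 2,490 × $32 = $79,680. Book value $97,216.
Year 6: 1,513 × $32 = $48,416. Book value $48,800.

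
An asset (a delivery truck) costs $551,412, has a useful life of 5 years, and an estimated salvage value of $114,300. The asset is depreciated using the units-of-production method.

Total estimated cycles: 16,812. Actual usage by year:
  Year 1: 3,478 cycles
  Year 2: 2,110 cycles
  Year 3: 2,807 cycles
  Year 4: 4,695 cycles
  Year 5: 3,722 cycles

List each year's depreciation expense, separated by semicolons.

Depreciable base = $551,412 − $114,300 = $437,112.
Rate = $437,112 / 16,812 cycles = $26 per cycle.
Year 1: 3,478 × $26 = $90,428. Book value $460,984.
Year 2: 2,110 × $26 = $54,860. Book value $406,124.
Year 3: 2,807 × $26 = $72,982. Book value $333,142.
Year 4: 4,695 × $26 = $122,070. Book value $211,072.
Year 5: 3,722 × $26 = $96,772. Book value $114,300.

$90,428; $54,860; $72,982; $122,070; $96,772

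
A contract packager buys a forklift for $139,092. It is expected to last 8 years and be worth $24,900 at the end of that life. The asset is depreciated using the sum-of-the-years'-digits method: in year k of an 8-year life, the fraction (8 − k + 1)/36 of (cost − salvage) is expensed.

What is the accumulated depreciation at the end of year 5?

Depreciable base = $139,092 − $24,900 = $114,192.
Sum of the years' digits = 8+7+6+5+4+3+2+1 = 36.
Year 1: $114,192 × 8/36 = $25,376. Book value $113,716.
Year 2: $114,192 × 7/36 = $22,204. Book value $91,512.
Year 3: $114,192 × 6/36 = $19,032. Book value $72,480.
Year 4: $114,192 × 5/36 = $15,860. Book value $56,620.
Year 5: $114,192 × 4/36 = $12,688. Book value $43,932.
Accumulated through year 5 = $139,092 − $43,932 = $95,160.

$95,160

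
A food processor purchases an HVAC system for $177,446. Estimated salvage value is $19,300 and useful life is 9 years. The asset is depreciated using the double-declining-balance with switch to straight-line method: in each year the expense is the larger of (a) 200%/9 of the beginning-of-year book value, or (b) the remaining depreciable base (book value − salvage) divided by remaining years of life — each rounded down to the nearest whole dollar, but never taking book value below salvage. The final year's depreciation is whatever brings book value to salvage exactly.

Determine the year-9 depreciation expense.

$4,465

Depreciable base = $177,446 − $19,300 = $158,146.
Year 1: DB = ⌊$177,446 × 200%/9⌋ = $39,432; SL = ⌊$158,146/9⌋ = $17,571 → take DB $39,432. Book value $138,014.
Year 2: DB = ⌊$138,014 × 200%/9⌋ = $30,669; SL = ⌊$118,714/8⌋ = $14,839 → take DB $30,669. Book value $107,345.
Year 3: DB = ⌊$107,345 × 200%/9⌋ = $23,854; SL = ⌊$88,045/7⌋ = $12,577 → take DB $23,854. Book value $83,491.
Year 4: DB = ⌊$83,491 × 200%/9⌋ = $18,553; SL = ⌊$64,191/6⌋ = $10,698 → take DB $18,553. Book value $64,938.
Year 5: DB = ⌊$64,938 × 200%/9⌋ = $14,430; SL = ⌊$45,638/5⌋ = $9,127 → take DB $14,430. Book value $50,508.
Year 6: DB = ⌊$50,508 × 200%/9⌋ = $11,224; SL = ⌊$31,208/4⌋ = $7,802 → take DB $11,224. Book value $39,284.
Year 7: DB = ⌊$39,284 × 200%/9⌋ = $8,729; SL = ⌊$19,984/3⌋ = $6,661 → take DB $8,729. Book value $30,555.
Year 8: DB = ⌊$30,555 × 200%/9⌋ = $6,790; SL = ⌊$11,255/2⌋ = $5,627 → take DB $6,790. Book value $23,765.
Year 9 (final): $23,765 − $19,300 = $4,465. Book value $19,300.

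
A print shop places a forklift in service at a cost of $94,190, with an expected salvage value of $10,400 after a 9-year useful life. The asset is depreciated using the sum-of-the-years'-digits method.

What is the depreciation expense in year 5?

Depreciable base = $94,190 − $10,400 = $83,790.
Sum of the years' digits = 9+8+7+6+5+4+3+2+1 = 45.
Year 1: $83,790 × 9/45 = $16,758. Book value $77,432.
Year 2: $83,790 × 8/45 = $14,896. Book value $62,536.
Year 3: $83,790 × 7/45 = $13,034. Book value $49,502.
Year 4: $83,790 × 6/45 = $11,172. Book value $38,330.
Year 5: $83,790 × 5/45 = $9,310. Book value $29,020.

$9,310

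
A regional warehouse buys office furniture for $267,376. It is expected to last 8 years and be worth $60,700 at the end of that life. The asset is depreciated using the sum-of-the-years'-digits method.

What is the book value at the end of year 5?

$95,146

Depreciable base = $267,376 − $60,700 = $206,676.
Sum of the years' digits = 8+7+6+5+4+3+2+1 = 36.
Year 1: $206,676 × 8/36 = $45,928. Book value $221,448.
Year 2: $206,676 × 7/36 = $40,187. Book value $181,261.
Year 3: $206,676 × 6/36 = $34,446. Book value $146,815.
Year 4: $206,676 × 5/36 = $28,705. Book value $118,110.
Year 5: $206,676 × 4/36 = $22,964. Book value $95,146.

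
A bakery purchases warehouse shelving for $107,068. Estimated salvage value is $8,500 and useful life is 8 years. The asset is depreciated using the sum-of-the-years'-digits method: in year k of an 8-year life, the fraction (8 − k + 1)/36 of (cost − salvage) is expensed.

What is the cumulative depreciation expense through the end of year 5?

$82,140

Depreciable base = $107,068 − $8,500 = $98,568.
Sum of the years' digits = 8+7+6+5+4+3+2+1 = 36.
Year 1: $98,568 × 8/36 = $21,904. Book value $85,164.
Year 2: $98,568 × 7/36 = $19,166. Book value $65,998.
Year 3: $98,568 × 6/36 = $16,428. Book value $49,570.
Year 4: $98,568 × 5/36 = $13,690. Book value $35,880.
Year 5: $98,568 × 4/36 = $10,952. Book value $24,928.
Accumulated through year 5 = $107,068 − $24,928 = $82,140.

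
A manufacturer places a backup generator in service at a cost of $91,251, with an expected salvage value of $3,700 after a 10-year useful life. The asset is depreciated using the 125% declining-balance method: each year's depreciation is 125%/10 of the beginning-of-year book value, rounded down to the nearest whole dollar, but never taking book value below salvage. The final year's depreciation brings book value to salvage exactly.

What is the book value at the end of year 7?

Depreciable base = $91,251 − $3,700 = $87,551.
Year 1: ⌊$91,251 × 125%/10⌋ = $11,406. Book value $79,845.
Year 2: ⌊$79,845 × 125%/10⌋ = $9,980. Book value $69,865.
Year 3: ⌊$69,865 × 125%/10⌋ = $8,733. Book value $61,132.
Year 4: ⌊$61,132 × 125%/10⌋ = $7,641. Book value $53,491.
Year 5: ⌊$53,491 × 125%/10⌋ = $6,686. Book value $46,805.
Year 6: ⌊$46,805 × 125%/10⌋ = $5,850. Book value $40,955.
Year 7: ⌊$40,955 × 125%/10⌋ = $5,119. Book value $35,836.

$35,836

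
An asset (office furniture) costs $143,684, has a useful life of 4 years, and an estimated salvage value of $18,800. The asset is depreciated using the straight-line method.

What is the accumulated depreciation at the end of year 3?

Depreciable base = $143,684 − $18,800 = $124,884.
Annual expense = $124,884 / 4 = $31,221.
End of year 1: book value $112,463.
End of year 2: book value $81,242.
End of year 3: book value $50,021.
Accumulated through year 3 = $143,684 − $50,021 = $93,663.

$93,663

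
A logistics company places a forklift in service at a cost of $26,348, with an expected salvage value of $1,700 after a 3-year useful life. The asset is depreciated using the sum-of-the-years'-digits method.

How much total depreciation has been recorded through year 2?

Depreciable base = $26,348 − $1,700 = $24,648.
Sum of the years' digits = 3+2+1 = 6.
Year 1: $24,648 × 3/6 = $12,324. Book value $14,024.
Year 2: $24,648 × 2/6 = $8,216. Book value $5,808.
Accumulated through year 2 = $26,348 − $5,808 = $20,540.

$20,540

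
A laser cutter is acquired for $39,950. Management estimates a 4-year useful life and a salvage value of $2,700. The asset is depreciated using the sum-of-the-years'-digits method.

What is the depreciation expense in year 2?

$11,175

Depreciable base = $39,950 − $2,700 = $37,250.
Sum of the years' digits = 4+3+2+1 = 10.
Year 1: $37,250 × 4/10 = $14,900. Book value $25,050.
Year 2: $37,250 × 3/10 = $11,175. Book value $13,875.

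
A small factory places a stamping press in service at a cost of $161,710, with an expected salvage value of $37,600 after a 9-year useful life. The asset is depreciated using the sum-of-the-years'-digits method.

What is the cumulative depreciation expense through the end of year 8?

$121,352

Depreciable base = $161,710 − $37,600 = $124,110.
Sum of the years' digits = 9+8+7+6+5+4+3+2+1 = 45.
Year 1: $124,110 × 9/45 = $24,822. Book value $136,888.
Year 2: $124,110 × 8/45 = $22,064. Book value $114,824.
Year 3: $124,110 × 7/45 = $19,306. Book value $95,518.
Year 4: $124,110 × 6/45 = $16,548. Book value $78,970.
Year 5: $124,110 × 5/45 = $13,790. Book value $65,180.
Year 6: $124,110 × 4/45 = $11,032. Book value $54,148.
Year 7: $124,110 × 3/45 = $8,274. Book value $45,874.
Year 8: $124,110 × 2/45 = $5,516. Book value $40,358.
Accumulated through year 8 = $161,710 − $40,358 = $121,352.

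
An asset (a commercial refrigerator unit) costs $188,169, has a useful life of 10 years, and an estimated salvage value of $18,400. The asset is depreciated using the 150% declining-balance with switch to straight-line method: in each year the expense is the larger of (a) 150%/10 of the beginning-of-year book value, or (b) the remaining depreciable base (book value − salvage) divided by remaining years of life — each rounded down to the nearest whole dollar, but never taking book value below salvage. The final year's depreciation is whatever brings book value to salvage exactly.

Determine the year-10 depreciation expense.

Depreciable base = $188,169 − $18,400 = $169,769.
Year 1: DB = ⌊$188,169 × 150%/10⌋ = $28,225; SL = ⌊$169,769/10⌋ = $16,976 → take DB $28,225. Book value $159,944.
Year 2: DB = ⌊$159,944 × 150%/10⌋ = $23,991; SL = ⌊$141,544/9⌋ = $15,727 → take DB $23,991. Book value $135,953.
Year 3: DB = ⌊$135,953 × 150%/10⌋ = $20,392; SL = ⌊$117,553/8⌋ = $14,694 → take DB $20,392. Book value $115,561.
Year 4: DB = ⌊$115,561 × 150%/10⌋ = $17,334; SL = ⌊$97,161/7⌋ = $13,880 → take DB $17,334. Book value $98,227.
Year 5: DB = ⌊$98,227 × 150%/10⌋ = $14,734; SL = ⌊$79,827/6⌋ = $13,304 → take DB $14,734. Book value $83,493.
Year 6: DB = ⌊$83,493 × 150%/10⌋ = $12,523; SL = ⌊$65,093/5⌋ = $13,018 → take SL $13,018. Book value $70,475.
Year 7: DB = ⌊$70,475 × 150%/10⌋ = $10,571; SL = ⌊$52,075/4⌋ = $13,018 → take SL $13,018. Book value $57,457.
Year 8: DB = ⌊$57,457 × 150%/10⌋ = $8,618; SL = ⌊$39,057/3⌋ = $13,019 → take SL $13,019. Book value $44,438.
Year 9: DB = ⌊$44,438 × 150%/10⌋ = $6,665; SL = ⌊$26,038/2⌋ = $13,019 → take SL $13,019. Book value $31,419.
Year 10 (final): $31,419 − $18,400 = $13,019. Book value $18,400.

$13,019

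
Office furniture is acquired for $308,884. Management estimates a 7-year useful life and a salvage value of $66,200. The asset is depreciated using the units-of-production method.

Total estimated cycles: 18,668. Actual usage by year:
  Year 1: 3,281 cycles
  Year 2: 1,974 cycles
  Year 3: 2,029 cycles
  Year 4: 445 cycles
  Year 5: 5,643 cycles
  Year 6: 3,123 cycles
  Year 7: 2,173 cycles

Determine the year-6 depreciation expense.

$40,599

Depreciable base = $308,884 − $66,200 = $242,684.
Rate = $242,684 / 18,668 cycles = $13 per cycle.
Year 1: 3,281 × $13 = $42,653. Book value $266,231.
Year 2: 1,974 × $13 = $25,662. Book value $240,569.
Year 3: 2,029 × $13 = $26,377. Book value $214,192.
Year 4: 445 × $13 = $5,785. Book value $208,407.
Year 5: 5,643 × $13 = $73,359. Book value $135,048.
Year 6: 3,123 × $13 = $40,599. Book value $94,449.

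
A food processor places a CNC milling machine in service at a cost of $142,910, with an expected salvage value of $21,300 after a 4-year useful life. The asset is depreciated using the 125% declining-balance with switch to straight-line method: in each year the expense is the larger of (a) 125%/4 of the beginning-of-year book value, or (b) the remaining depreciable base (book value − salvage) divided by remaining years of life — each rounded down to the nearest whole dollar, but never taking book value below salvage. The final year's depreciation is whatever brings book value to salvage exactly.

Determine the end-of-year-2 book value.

$67,548

Depreciable base = $142,910 − $21,300 = $121,610.
Year 1: DB = ⌊$142,910 × 125%/4⌋ = $44,659; SL = ⌊$121,610/4⌋ = $30,402 → take DB $44,659. Book value $98,251.
Year 2: DB = ⌊$98,251 × 125%/4⌋ = $30,703; SL = ⌊$76,951/3⌋ = $25,650 → take DB $30,703. Book value $67,548.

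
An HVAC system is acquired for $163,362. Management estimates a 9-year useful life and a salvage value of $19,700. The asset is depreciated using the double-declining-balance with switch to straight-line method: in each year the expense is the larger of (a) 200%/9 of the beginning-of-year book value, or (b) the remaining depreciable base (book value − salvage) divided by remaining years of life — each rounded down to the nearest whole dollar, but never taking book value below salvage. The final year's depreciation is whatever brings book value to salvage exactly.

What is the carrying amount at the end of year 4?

Depreciable base = $163,362 − $19,700 = $143,662.
Year 1: DB = ⌊$163,362 × 200%/9⌋ = $36,302; SL = ⌊$143,662/9⌋ = $15,962 → take DB $36,302. Book value $127,060.
Year 2: DB = ⌊$127,060 × 200%/9⌋ = $28,235; SL = ⌊$107,360/8⌋ = $13,420 → take DB $28,235. Book value $98,825.
Year 3: DB = ⌊$98,825 × 200%/9⌋ = $21,961; SL = ⌊$79,125/7⌋ = $11,303 → take DB $21,961. Book value $76,864.
Year 4: DB = ⌊$76,864 × 200%/9⌋ = $17,080; SL = ⌊$57,164/6⌋ = $9,527 → take DB $17,080. Book value $59,784.

$59,784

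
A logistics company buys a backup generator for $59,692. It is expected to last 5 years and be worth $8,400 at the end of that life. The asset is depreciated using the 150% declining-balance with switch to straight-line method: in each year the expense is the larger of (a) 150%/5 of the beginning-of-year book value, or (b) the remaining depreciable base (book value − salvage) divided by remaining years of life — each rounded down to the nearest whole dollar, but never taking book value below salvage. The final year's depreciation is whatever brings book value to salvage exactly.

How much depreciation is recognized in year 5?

$5,933

Depreciable base = $59,692 − $8,400 = $51,292.
Year 1: DB = ⌊$59,692 × 150%/5⌋ = $17,907; SL = ⌊$51,292/5⌋ = $10,258 → take DB $17,907. Book value $41,785.
Year 2: DB = ⌊$41,785 × 150%/5⌋ = $12,535; SL = ⌊$33,385/4⌋ = $8,346 → take DB $12,535. Book value $29,250.
Year 3: DB = ⌊$29,250 × 150%/5⌋ = $8,775; SL = ⌊$20,850/3⌋ = $6,950 → take DB $8,775. Book value $20,475.
Year 4: DB = ⌊$20,475 × 150%/5⌋ = $6,142; SL = ⌊$12,075/2⌋ = $6,037 → take DB $6,142. Book value $14,333.
Year 5 (final): $14,333 − $8,400 = $5,933. Book value $8,400.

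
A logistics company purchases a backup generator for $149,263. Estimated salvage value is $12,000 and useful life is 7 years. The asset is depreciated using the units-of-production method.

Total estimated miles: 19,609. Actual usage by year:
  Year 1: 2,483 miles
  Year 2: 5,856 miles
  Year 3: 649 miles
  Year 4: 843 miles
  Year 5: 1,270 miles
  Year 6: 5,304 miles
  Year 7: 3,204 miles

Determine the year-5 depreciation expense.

$8,890

Depreciable base = $149,263 − $12,000 = $137,263.
Rate = $137,263 / 19,609 miles = $7 per mile.
Year 1: 2,483 × $7 = $17,381. Book value $131,882.
Year 2: 5,856 × $7 = $40,992. Book value $90,890.
Year 3: 649 × $7 = $4,543. Book value $86,347.
Year 4: 843 × $7 = $5,901. Book value $80,446.
Year 5: 1,270 × $7 = $8,890. Book value $71,556.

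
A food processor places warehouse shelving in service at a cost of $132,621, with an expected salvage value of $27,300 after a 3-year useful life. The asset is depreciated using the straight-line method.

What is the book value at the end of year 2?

Depreciable base = $132,621 − $27,300 = $105,321.
Annual expense = $105,321 / 3 = $35,107.
End of year 1: book value $97,514.
End of year 2: book value $62,407.

$62,407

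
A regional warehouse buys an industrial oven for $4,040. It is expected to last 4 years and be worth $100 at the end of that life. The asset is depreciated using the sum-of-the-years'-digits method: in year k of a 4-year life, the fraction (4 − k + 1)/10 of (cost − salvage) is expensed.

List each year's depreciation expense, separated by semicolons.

$1,576; $1,182; $788; $394

Depreciable base = $4,040 − $100 = $3,940.
Sum of the years' digits = 4+3+2+1 = 10.
Year 1: $3,940 × 4/10 = $1,576. Book value $2,464.
Year 2: $3,940 × 3/10 = $1,182. Book value $1,282.
Year 3: $3,940 × 2/10 = $788. Book value $494.
Year 4: $3,940 × 1/10 = $394. Book value $100.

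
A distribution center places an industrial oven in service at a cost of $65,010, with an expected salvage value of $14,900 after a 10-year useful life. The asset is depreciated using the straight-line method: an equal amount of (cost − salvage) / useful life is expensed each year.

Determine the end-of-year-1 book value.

$59,999

Depreciable base = $65,010 − $14,900 = $50,110.
Annual expense = $50,110 / 10 = $5,011.
End of year 1: book value $59,999.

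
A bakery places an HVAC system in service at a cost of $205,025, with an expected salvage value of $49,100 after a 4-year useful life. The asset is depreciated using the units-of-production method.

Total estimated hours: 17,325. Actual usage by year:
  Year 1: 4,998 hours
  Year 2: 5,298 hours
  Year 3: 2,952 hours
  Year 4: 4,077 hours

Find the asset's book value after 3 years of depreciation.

$85,793

Depreciable base = $205,025 − $49,100 = $155,925.
Rate = $155,925 / 17,325 hours = $9 per hour.
Year 1: 4,998 × $9 = $44,982. Book value $160,043.
Year 2: 5,298 × $9 = $47,682. Book value $112,361.
Year 3: 2,952 × $9 = $26,568. Book value $85,793.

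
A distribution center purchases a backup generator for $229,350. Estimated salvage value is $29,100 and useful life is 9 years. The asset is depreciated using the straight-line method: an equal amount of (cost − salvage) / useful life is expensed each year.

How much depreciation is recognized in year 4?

$22,250

Depreciable base = $229,350 − $29,100 = $200,250.
Annual expense = $200,250 / 9 = $22,250.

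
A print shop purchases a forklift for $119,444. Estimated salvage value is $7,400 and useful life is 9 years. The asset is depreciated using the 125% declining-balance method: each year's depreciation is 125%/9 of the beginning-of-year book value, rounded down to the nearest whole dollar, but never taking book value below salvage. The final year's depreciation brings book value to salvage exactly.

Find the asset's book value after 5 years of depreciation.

Depreciable base = $119,444 − $7,400 = $112,044.
Year 1: ⌊$119,444 × 125%/9⌋ = $16,589. Book value $102,855.
Year 2: ⌊$102,855 × 125%/9⌋ = $14,285. Book value $88,570.
Year 3: ⌊$88,570 × 125%/9⌋ = $12,301. Book value $76,269.
Year 4: ⌊$76,269 × 125%/9⌋ = $10,592. Book value $65,677.
Year 5: ⌊$65,677 × 125%/9⌋ = $9,121. Book value $56,556.

$56,556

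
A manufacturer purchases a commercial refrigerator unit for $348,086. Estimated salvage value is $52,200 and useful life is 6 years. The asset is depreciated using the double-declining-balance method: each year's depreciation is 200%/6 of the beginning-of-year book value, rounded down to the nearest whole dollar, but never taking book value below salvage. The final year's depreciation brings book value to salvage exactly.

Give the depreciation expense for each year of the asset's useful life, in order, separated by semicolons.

Depreciable base = $348,086 − $52,200 = $295,886.
Year 1: ⌊$348,086 × 200%/6⌋ = $116,028. Book value $232,058.
Year 2: ⌊$232,058 × 200%/6⌋ = $77,352. Book value $154,706.
Year 3: ⌊$154,706 × 200%/6⌋ = $51,568. Book value $103,138.
Year 4: ⌊$103,138 × 200%/6⌋ = $34,379. Book value $68,759.
Year 5: ⌊$68,759 × 200%/6⌋ = $22,919, capped at $16,559. Book value $52,200.
Year 6 (final): $52,200 − $52,200 = $0. Book value $52,200.

$116,028; $77,352; $51,568; $34,379; $16,559; $0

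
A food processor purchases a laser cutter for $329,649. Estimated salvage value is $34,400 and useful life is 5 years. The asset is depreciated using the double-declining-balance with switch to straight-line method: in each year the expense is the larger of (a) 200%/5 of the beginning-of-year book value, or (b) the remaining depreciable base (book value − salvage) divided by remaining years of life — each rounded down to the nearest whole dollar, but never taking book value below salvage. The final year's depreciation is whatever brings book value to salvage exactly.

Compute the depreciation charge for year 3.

$47,469

Depreciable base = $329,649 − $34,400 = $295,249.
Year 1: DB = ⌊$329,649 × 200%/5⌋ = $131,859; SL = ⌊$295,249/5⌋ = $59,049 → take DB $131,859. Book value $197,790.
Year 2: DB = ⌊$197,790 × 200%/5⌋ = $79,116; SL = ⌊$163,390/4⌋ = $40,847 → take DB $79,116. Book value $118,674.
Year 3: DB = ⌊$118,674 × 200%/5⌋ = $47,469; SL = ⌊$84,274/3⌋ = $28,091 → take DB $47,469. Book value $71,205.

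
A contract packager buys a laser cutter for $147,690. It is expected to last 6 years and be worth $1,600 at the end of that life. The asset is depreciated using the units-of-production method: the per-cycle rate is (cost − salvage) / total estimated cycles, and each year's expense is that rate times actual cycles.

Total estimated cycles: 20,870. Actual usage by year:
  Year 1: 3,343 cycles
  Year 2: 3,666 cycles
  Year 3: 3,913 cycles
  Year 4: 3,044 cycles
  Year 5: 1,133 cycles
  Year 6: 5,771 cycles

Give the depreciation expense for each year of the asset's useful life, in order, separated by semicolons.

Depreciable base = $147,690 − $1,600 = $146,090.
Rate = $146,090 / 20,870 cycles = $7 per cycle.
Year 1: 3,343 × $7 = $23,401. Book value $124,289.
Year 2: 3,666 × $7 = $25,662. Book value $98,627.
Year 3: 3,913 × $7 = $27,391. Book value $71,236.
Year 4: 3,044 × $7 = $21,308. Book value $49,928.
Year 5: 1,133 × $7 = $7,931. Book value $41,997.
Year 6: 5,771 × $7 = $40,397. Book value $1,600.

$23,401; $25,662; $27,391; $21,308; $7,931; $40,397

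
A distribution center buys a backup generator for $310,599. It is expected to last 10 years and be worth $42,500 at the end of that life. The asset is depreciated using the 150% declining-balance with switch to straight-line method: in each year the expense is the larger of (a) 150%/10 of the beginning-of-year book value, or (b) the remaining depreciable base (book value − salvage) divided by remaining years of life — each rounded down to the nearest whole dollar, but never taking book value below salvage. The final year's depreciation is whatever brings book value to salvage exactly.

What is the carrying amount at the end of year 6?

$117,144

Depreciable base = $310,599 − $42,500 = $268,099.
Year 1: DB = ⌊$310,599 × 150%/10⌋ = $46,589; SL = ⌊$268,099/10⌋ = $26,809 → take DB $46,589. Book value $264,010.
Year 2: DB = ⌊$264,010 × 150%/10⌋ = $39,601; SL = ⌊$221,510/9⌋ = $24,612 → take DB $39,601. Book value $224,409.
Year 3: DB = ⌊$224,409 × 150%/10⌋ = $33,661; SL = ⌊$181,909/8⌋ = $22,738 → take DB $33,661. Book value $190,748.
Year 4: DB = ⌊$190,748 × 150%/10⌋ = $28,612; SL = ⌊$148,248/7⌋ = $21,178 → take DB $28,612. Book value $162,136.
Year 5: DB = ⌊$162,136 × 150%/10⌋ = $24,320; SL = ⌊$119,636/6⌋ = $19,939 → take DB $24,320. Book value $137,816.
Year 6: DB = ⌊$137,816 × 150%/10⌋ = $20,672; SL = ⌊$95,316/5⌋ = $19,063 → take DB $20,672. Book value $117,144.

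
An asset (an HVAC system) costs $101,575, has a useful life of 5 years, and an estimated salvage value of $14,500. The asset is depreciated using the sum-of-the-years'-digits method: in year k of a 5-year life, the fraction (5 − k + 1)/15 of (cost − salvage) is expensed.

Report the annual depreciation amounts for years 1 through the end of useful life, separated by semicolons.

$29,025; $23,220; $17,415; $11,610; $5,805

Depreciable base = $101,575 − $14,500 = $87,075.
Sum of the years' digits = 5+4+3+2+1 = 15.
Year 1: $87,075 × 5/15 = $29,025. Book value $72,550.
Year 2: $87,075 × 4/15 = $23,220. Book value $49,330.
Year 3: $87,075 × 3/15 = $17,415. Book value $31,915.
Year 4: $87,075 × 2/15 = $11,610. Book value $20,305.
Year 5: $87,075 × 1/15 = $5,805. Book value $14,500.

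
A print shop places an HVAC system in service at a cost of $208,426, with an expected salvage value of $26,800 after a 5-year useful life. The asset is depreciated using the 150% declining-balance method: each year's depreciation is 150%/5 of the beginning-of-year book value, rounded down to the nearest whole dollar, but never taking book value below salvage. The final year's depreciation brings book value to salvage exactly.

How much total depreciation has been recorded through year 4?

Depreciable base = $208,426 − $26,800 = $181,626.
Year 1: ⌊$208,426 × 150%/5⌋ = $62,527. Book value $145,899.
Year 2: ⌊$145,899 × 150%/5⌋ = $43,769. Book value $102,130.
Year 3: ⌊$102,130 × 150%/5⌋ = $30,639. Book value $71,491.
Year 4: ⌊$71,491 × 150%/5⌋ = $21,447. Book value $50,044.
Accumulated through year 4 = $208,426 − $50,044 = $158,382.

$158,382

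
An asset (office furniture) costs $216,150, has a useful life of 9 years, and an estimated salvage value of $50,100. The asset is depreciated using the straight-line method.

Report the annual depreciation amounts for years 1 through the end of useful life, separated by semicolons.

$18,450; $18,450; $18,450; $18,450; $18,450; $18,450; $18,450; $18,450; $18,450

Depreciable base = $216,150 − $50,100 = $166,050.
Annual expense = $166,050 / 9 = $18,450.
End of year 1: book value $197,700.
End of year 2: book value $179,250.
End of year 3: book value $160,800.
End of year 4: book value $142,350.
End of year 5: book value $123,900.
End of year 6: book value $105,450.
End of year 7: book value $87,000.
End of year 8: book value $68,550.
End of year 9: book value $50,100.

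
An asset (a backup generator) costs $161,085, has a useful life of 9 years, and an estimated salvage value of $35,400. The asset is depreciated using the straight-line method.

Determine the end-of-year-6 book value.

Depreciable base = $161,085 − $35,400 = $125,685.
Annual expense = $125,685 / 9 = $13,965.
End of year 1: book value $147,120.
End of year 2: book value $133,155.
End of year 3: book value $119,190.
End of year 4: book value $105,225.
End of year 5: book value $91,260.
End of year 6: book value $77,295.

$77,295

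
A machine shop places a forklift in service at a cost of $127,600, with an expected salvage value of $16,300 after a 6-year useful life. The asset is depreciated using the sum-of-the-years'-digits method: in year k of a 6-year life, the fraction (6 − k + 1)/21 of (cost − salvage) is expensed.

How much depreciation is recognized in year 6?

Depreciable base = $127,600 − $16,300 = $111,300.
Sum of the years' digits = 6+5+4+3+2+1 = 21.
Year 1: $111,300 × 6/21 = $31,800. Book value $95,800.
Year 2: $111,300 × 5/21 = $26,500. Book value $69,300.
Year 3: $111,300 × 4/21 = $21,200. Book value $48,100.
Year 4: $111,300 × 3/21 = $15,900. Book value $32,200.
Year 5: $111,300 × 2/21 = $10,600. Book value $21,600.
Year 6: $111,300 × 1/21 = $5,300. Book value $16,300.

$5,300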